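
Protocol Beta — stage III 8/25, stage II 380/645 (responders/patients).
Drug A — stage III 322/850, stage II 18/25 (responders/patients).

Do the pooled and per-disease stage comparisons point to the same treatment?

No

Stage III: Protocol Beta 8/25 = 32.0%, Drug A 322/850 = 37.9% → Drug A
Stage II: Protocol Beta 380/645 = 58.9%, Drug A 18/25 = 72.0% → Drug A
Overall: Protocol Beta 388/670 = 57.9%, Drug A 340/875 = 38.9% → Protocol Beta
Drug A wins each disease group but Protocol Beta wins overall — the comparison reverses. Drug A's patients skew toward stage III, which has a lower base rate.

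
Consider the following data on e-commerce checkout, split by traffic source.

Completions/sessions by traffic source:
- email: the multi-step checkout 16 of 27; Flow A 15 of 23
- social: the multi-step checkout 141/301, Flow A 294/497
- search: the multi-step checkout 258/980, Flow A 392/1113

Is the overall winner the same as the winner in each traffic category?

Email: the multi-step checkout 16/27 = 59.3%, Flow A 15/23 = 65.2% → Flow A
Social: the multi-step checkout 141/301 = 46.8%, Flow A 294/497 = 59.2% → Flow A
Search: the multi-step checkout 258/980 = 26.3%, Flow A 392/1113 = 35.2% → Flow A
Overall: the multi-step checkout 415/1308 = 31.7%, Flow A 701/1633 = 42.9% → Flow A
Flow A wins overall and in every traffic group — no reversal.

Yes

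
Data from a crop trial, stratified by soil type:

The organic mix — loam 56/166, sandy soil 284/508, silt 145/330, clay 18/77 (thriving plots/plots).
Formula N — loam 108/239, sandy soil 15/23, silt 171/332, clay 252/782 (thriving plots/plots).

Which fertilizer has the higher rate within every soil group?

Formula N

Loam: the organic mix 56/166 = 33.7%, Formula N 108/239 = 45.2% → Formula N
Sandy soil: the organic mix 284/508 = 55.9%, Formula N 15/23 = 65.2% → Formula N
Silt: the organic mix 145/330 = 43.9%, Formula N 171/332 = 51.5% → Formula N
Clay: the organic mix 18/77 = 23.4%, Formula N 252/782 = 32.2% → Formula N
Formula N has the higher rate in all 4 groups.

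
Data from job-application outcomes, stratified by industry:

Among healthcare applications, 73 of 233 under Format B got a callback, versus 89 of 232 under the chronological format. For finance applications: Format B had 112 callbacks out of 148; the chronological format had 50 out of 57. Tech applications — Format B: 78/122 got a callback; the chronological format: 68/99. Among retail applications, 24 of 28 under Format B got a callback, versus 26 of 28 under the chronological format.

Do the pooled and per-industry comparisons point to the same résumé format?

Healthcare: Format B 73/233 = 31.3%, the chronological format 89/232 = 38.4% → the chronological format
Finance: Format B 112/148 = 75.7%, the chronological format 50/57 = 87.7% → the chronological format
Tech: Format B 78/122 = 63.9%, the chronological format 68/99 = 68.7% → the chronological format
Retail: Format B 24/28 = 85.7%, the chronological format 26/28 = 92.9% → the chronological format
Overall: Format B 287/531 = 54.0%, the chronological format 233/416 = 56.0% → the chronological format
The chronological format wins overall and in every industry group — no reversal.

Yes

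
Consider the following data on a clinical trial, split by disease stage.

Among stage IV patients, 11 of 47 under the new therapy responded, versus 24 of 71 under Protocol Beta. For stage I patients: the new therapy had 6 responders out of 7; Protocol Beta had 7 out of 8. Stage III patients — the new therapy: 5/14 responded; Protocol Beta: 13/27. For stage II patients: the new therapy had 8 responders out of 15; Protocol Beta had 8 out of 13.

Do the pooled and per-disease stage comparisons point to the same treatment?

Stage IV: the new therapy 11/47 = 23.4%, Protocol Beta 24/71 = 33.8% → Protocol Beta
Stage I: the new therapy 6/7 = 85.7%, Protocol Beta 7/8 = 87.5% → Protocol Beta
Stage III: the new therapy 5/14 = 35.7%, Protocol Beta 13/27 = 48.1% → Protocol Beta
Stage II: the new therapy 8/15 = 53.3%, Protocol Beta 8/13 = 61.5% → Protocol Beta
Overall: the new therapy 30/83 = 36.1%, Protocol Beta 52/119 = 43.7% → Protocol Beta
Protocol Beta wins overall and in every disease group — no reversal.

Yes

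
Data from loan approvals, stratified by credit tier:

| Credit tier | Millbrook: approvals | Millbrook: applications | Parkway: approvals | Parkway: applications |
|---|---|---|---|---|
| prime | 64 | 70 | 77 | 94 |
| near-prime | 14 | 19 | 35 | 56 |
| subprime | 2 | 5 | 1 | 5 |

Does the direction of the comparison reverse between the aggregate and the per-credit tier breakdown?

No

Prime: Millbrook 64/70 = 91.4%, Parkway 77/94 = 81.9% → Millbrook
Near-prime: Millbrook 14/19 = 73.7%, Parkway 35/56 = 62.5% → Millbrook
Subprime: Millbrook 2/5 = 40.0%, Parkway 1/5 = 20.0% → Millbrook
Overall: Millbrook 80/94 = 85.1%, Parkway 113/155 = 72.9% → Millbrook
Millbrook wins overall and in every credit group — no reversal.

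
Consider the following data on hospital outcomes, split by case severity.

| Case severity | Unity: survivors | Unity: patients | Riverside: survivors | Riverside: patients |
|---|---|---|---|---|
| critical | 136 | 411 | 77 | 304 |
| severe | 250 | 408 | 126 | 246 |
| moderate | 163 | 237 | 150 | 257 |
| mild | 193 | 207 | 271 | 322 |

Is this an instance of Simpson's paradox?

Critical: Unity 136/411 = 33.1%, Riverside 77/304 = 25.3% → Unity
Severe: Unity 250/408 = 61.3%, Riverside 126/246 = 51.2% → Unity
Moderate: Unity 163/237 = 68.8%, Riverside 150/257 = 58.4% → Unity
Mild: Unity 193/207 = 93.2%, Riverside 271/322 = 84.2% → Unity
Overall: Unity 742/1263 = 58.7%, Riverside 624/1129 = 55.3% → Unity
Unity wins overall and in every case group — no reversal.

No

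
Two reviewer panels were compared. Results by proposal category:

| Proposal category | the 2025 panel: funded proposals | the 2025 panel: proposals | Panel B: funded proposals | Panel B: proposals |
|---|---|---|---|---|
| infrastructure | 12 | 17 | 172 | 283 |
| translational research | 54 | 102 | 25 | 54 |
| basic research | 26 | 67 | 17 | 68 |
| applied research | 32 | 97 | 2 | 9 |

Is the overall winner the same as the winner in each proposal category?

Infrastructure: the 2025 panel 12/17 = 70.6%, Panel B 172/283 = 60.8% → the 2025 panel
Translational research: the 2025 panel 54/102 = 52.9%, Panel B 25/54 = 46.3% → the 2025 panel
Basic research: the 2025 panel 26/67 = 38.8%, Panel B 17/68 = 25.0% → the 2025 panel
Applied research: the 2025 panel 32/97 = 33.0%, Panel B 2/9 = 22.2% → the 2025 panel
Overall: the 2025 panel 124/283 = 43.8%, Panel B 216/414 = 52.2% → Panel B
The 2025 panel wins each proposal group but Panel B wins overall — the comparison reverses. The 2025 panel's proposals skew toward applied research, which has a lower base rate.

No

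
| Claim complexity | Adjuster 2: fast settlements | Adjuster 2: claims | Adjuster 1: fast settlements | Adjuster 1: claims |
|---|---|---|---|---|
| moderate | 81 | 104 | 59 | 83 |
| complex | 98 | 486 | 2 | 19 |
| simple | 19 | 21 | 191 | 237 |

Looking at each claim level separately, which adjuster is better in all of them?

Moderate: Adjuster 2 81/104 = 77.9%, Adjuster 1 59/83 = 71.1% → Adjuster 2
Complex: Adjuster 2 98/486 = 20.2%, Adjuster 1 2/19 = 10.5% → Adjuster 2
Simple: Adjuster 2 19/21 = 90.5%, Adjuster 1 191/237 = 80.6% → Adjuster 2
Adjuster 2 has the higher rate in all 3 groups.

Adjuster 2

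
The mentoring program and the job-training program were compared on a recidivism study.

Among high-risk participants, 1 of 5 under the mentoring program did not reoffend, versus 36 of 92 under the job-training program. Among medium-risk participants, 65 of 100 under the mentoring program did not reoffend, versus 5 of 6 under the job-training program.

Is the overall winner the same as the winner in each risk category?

No

High-risk: the mentoring program 1/5 = 20.0%, the job-training program 36/92 = 39.1% → the job-training program
Medium-risk: the mentoring program 65/100 = 65.0%, the job-training program 5/6 = 83.3% → the job-training program
Overall: the mentoring program 66/105 = 62.9%, the job-training program 41/98 = 41.8% → the mentoring program
The job-training program wins each risk group but the mentoring program wins overall — the comparison reverses. The job-training program's participants skew toward high-risk, which has a lower base rate.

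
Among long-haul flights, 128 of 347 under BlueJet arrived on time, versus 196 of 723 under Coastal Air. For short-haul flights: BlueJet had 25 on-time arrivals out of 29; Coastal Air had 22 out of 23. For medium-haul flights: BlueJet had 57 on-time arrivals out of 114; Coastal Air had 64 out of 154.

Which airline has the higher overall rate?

Long-haul: BlueJet 128/347 = 36.9%, Coastal Air 196/723 = 27.1% → BlueJet
Short-haul: BlueJet 25/29 = 86.2%, Coastal Air 22/23 = 95.7% → Coastal Air
Medium-haul: BlueJet 57/114 = 50.0%, Coastal Air 64/154 = 41.6% → BlueJet
Overall: BlueJet 210/490 = 42.9%, Coastal Air 282/900 = 31.3% → BlueJet
(Neither sweeps every route group, but BlueJet has the higher pooled rate.)

BlueJet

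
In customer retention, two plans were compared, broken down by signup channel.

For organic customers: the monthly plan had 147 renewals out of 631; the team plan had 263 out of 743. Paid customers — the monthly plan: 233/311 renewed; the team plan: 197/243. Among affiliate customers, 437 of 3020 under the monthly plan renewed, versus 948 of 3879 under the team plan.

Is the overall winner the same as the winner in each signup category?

Yes

Organic: the monthly plan 147/631 = 23.3%, the team plan 263/743 = 35.4% → the team plan
Paid: the monthly plan 233/311 = 74.9%, the team plan 197/243 = 81.1% → the team plan
Affiliate: the monthly plan 437/3020 = 14.5%, the team plan 948/3879 = 24.4% → the team plan
Overall: the monthly plan 817/3962 = 20.6%, the team plan 1408/4865 = 28.9% → the team plan
The team plan wins overall and in every signup group — no reversal.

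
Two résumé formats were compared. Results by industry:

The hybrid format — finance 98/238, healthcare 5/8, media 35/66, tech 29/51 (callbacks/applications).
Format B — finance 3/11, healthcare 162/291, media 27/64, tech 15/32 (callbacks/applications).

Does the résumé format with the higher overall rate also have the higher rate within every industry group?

No

Finance: the hybrid format 98/238 = 41.2%, Format B 3/11 = 27.3% → the hybrid format
Healthcare: the hybrid format 5/8 = 62.5%, Format B 162/291 = 55.7% → the hybrid format
Media: the hybrid format 35/66 = 53.0%, Format B 27/64 = 42.2% → the hybrid format
Tech: the hybrid format 29/51 = 56.9%, Format B 15/32 = 46.9% → the hybrid format
Overall: the hybrid format 167/363 = 46.0%, Format B 207/398 = 52.0% → Format B
The hybrid format wins each industry group but Format B wins overall — the comparison reverses. The hybrid format's applications skew toward finance, which has a lower base rate.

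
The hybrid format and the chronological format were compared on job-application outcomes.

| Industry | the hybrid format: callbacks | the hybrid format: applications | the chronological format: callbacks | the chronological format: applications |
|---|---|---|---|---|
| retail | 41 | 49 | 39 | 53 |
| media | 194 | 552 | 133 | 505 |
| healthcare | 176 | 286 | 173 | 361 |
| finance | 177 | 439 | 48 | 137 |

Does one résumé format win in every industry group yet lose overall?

No

Retail: the hybrid format 41/49 = 83.7%, the chronological format 39/53 = 73.6% → the hybrid format
Media: the hybrid format 194/552 = 35.1%, the chronological format 133/505 = 26.3% → the hybrid format
Healthcare: the hybrid format 176/286 = 61.5%, the chronological format 173/361 = 47.9% → the hybrid format
Finance: the hybrid format 177/439 = 40.3%, the chronological format 48/137 = 35.0% → the hybrid format
Overall: the hybrid format 588/1326 = 44.3%, the chronological format 393/1056 = 37.2% → the hybrid format
The hybrid format wins overall and in every industry group — no reversal.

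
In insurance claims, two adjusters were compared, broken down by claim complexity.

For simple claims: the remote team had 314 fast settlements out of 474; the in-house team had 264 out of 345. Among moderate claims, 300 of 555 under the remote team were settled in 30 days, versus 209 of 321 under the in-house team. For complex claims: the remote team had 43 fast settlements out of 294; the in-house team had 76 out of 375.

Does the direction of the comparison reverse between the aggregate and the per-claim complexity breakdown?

No

Simple: the remote team 314/474 = 66.2%, the in-house team 264/345 = 76.5% → the in-house team
Moderate: the remote team 300/555 = 54.1%, the in-house team 209/321 = 65.1% → the in-house team
Complex: the remote team 43/294 = 14.6%, the in-house team 76/375 = 20.3% → the in-house team
Overall: the remote team 657/1323 = 49.7%, the in-house team 549/1041 = 52.7% → the in-house team
The in-house team wins overall and in every claim group — no reversal.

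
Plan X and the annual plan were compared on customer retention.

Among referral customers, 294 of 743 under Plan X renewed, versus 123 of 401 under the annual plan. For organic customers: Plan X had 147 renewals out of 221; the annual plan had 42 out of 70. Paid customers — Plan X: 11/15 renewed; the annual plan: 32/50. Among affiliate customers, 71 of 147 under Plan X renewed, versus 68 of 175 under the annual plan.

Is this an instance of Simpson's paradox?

Referral: Plan X 294/743 = 39.6%, the annual plan 123/401 = 30.7% → Plan X
Organic: Plan X 147/221 = 66.5%, the annual plan 42/70 = 60.0% → Plan X
Paid: Plan X 11/15 = 73.3%, the annual plan 32/50 = 64.0% → Plan X
Affiliate: Plan X 71/147 = 48.3%, the annual plan 68/175 = 38.9% → Plan X
Overall: Plan X 523/1126 = 46.4%, the annual plan 265/696 = 38.1% → Plan X
Plan X wins overall and in every signup group — no reversal.

No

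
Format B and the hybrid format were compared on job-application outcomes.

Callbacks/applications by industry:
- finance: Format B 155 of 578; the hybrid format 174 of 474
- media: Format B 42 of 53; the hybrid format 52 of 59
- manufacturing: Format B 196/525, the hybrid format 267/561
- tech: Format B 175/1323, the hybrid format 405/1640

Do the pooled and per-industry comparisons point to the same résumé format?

Yes

Finance: Format B 155/578 = 26.8%, the hybrid format 174/474 = 36.7% → the hybrid format
Media: Format B 42/53 = 79.2%, the hybrid format 52/59 = 88.1% → the hybrid format
Manufacturing: Format B 196/525 = 37.3%, the hybrid format 267/561 = 47.6% → the hybrid format
Tech: Format B 175/1323 = 13.2%, the hybrid format 405/1640 = 24.7% → the hybrid format
Overall: Format B 568/2479 = 22.9%, the hybrid format 898/2734 = 32.8% → the hybrid format
The hybrid format wins overall and in every industry group — no reversal.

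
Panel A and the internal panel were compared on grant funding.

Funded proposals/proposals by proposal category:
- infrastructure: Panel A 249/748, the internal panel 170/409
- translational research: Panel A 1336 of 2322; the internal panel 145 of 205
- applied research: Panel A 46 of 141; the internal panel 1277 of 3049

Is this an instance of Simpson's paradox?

Yes

Infrastructure: Panel A 249/748 = 33.3%, the internal panel 170/409 = 41.6% → the internal panel
Translational research: Panel A 1336/2322 = 57.5%, the internal panel 145/205 = 70.7% → the internal panel
Applied research: Panel A 46/141 = 32.6%, the internal panel 1277/3049 = 41.9% → the internal panel
Overall: Panel A 1631/3211 = 50.8%, the internal panel 1592/3663 = 43.5% → Panel A
The internal panel wins each proposal group but Panel A wins overall — the comparison reverses. The internal panel's proposals skew toward applied research, which has a lower base rate.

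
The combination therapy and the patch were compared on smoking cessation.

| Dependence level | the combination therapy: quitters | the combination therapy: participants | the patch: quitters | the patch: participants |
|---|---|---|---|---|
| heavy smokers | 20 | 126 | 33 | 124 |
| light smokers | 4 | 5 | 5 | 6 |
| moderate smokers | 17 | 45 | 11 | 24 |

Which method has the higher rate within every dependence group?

Heavy smokers: the combination therapy 20/126 = 15.9%, the patch 33/124 = 26.6% → the patch
Light smokers: the combination therapy 4/5 = 80.0%, the patch 5/6 = 83.3% → the patch
Moderate smokers: the combination therapy 17/45 = 37.8%, the patch 11/24 = 45.8% → the patch
The patch has the higher rate in all 3 groups.

the patch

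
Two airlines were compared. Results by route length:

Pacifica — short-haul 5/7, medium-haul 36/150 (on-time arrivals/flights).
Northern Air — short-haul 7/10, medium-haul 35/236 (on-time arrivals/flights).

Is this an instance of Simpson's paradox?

Short-haul: Pacifica 5/7 = 71.4%, Northern Air 7/10 = 70.0% → Pacifica
Medium-haul: Pacifica 36/150 = 24.0%, Northern Air 35/236 = 14.8% → Pacifica
Overall: Pacifica 41/157 = 26.1%, Northern Air 42/246 = 17.1% → Pacifica
Pacifica wins overall and in every route group — no reversal.

No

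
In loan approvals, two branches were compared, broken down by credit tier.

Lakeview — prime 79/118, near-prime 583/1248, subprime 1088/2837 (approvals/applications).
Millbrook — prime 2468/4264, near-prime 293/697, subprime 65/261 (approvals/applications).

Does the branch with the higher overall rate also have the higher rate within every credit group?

Prime: Lakeview 79/118 = 66.9%, Millbrook 2468/4264 = 57.9% → Lakeview
Near-prime: Lakeview 583/1248 = 46.7%, Millbrook 293/697 = 42.0% → Lakeview
Subprime: Lakeview 1088/2837 = 38.4%, Millbrook 65/261 = 24.9% → Lakeview
Overall: Lakeview 1750/4203 = 41.6%, Millbrook 2826/5222 = 54.1% → Millbrook
Lakeview wins each credit group but Millbrook wins overall — the comparison reverses. Lakeview's applications skew toward subprime, which has a lower base rate.

No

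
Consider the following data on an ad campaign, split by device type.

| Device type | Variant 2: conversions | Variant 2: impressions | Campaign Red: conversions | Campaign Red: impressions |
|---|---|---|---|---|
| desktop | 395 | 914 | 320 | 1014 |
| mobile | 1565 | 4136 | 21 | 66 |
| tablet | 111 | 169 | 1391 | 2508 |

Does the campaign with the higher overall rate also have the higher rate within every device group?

Desktop: Variant 2 395/914 = 43.2%, Campaign Red 320/1014 = 31.6% → Variant 2
Mobile: Variant 2 1565/4136 = 37.8%, Campaign Red 21/66 = 31.8% → Variant 2
Tablet: Variant 2 111/169 = 65.7%, Campaign Red 1391/2508 = 55.5% → Variant 2
Overall: Variant 2 2071/5219 = 39.7%, Campaign Red 1732/3588 = 48.3% → Campaign Red
Variant 2 wins each device group but Campaign Red wins overall — the comparison reverses. Variant 2's impressions skew toward mobile, which has a lower base rate.

No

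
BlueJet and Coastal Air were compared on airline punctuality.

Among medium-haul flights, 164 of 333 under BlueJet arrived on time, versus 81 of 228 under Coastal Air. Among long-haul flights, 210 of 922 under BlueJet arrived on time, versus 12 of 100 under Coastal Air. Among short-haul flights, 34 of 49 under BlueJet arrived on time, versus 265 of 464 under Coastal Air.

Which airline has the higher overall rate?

Medium-haul: BlueJet 164/333 = 49.2%, Coastal Air 81/228 = 35.5% → BlueJet
Long-haul: BlueJet 210/922 = 22.8%, Coastal Air 12/100 = 12.0% → BlueJet
Short-haul: BlueJet 34/49 = 69.4%, Coastal Air 265/464 = 57.1% → BlueJet
Overall: BlueJet 408/1304 = 31.3%, Coastal Air 358/792 = 45.2% → Coastal Air
(BlueJet wins every route group but Coastal Air wins overall — BlueJet's flights skew toward the low-rate long-haul group.)

Coastal Air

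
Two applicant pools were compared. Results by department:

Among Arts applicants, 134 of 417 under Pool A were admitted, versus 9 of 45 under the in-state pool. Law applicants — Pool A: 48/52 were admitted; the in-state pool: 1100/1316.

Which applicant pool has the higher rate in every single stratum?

Arts: Pool A 134/417 = 32.1%, the in-state pool 9/45 = 20.0% → Pool A
Law: Pool A 48/52 = 92.3%, the in-state pool 1100/1316 = 83.6% → Pool A
Pool A has the higher rate in both groups.

Pool A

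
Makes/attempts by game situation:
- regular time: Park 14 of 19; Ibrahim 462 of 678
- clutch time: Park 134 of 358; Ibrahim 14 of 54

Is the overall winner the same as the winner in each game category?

Regular time: Park 14/19 = 73.7%, Ibrahim 462/678 = 68.1% → Park
Clutch time: Park 134/358 = 37.4%, Ibrahim 14/54 = 25.9% → Park
Overall: Park 148/377 = 39.3%, Ibrahim 476/732 = 65.0% → Ibrahim
Park wins each game group but Ibrahim wins overall — the comparison reverses. Park's attempts skew toward clutch time, which has a lower base rate.

No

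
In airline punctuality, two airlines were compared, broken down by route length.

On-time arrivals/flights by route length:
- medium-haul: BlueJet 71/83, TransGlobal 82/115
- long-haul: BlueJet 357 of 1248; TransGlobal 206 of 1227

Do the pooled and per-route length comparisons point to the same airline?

Yes

Medium-haul: BlueJet 71/83 = 85.5%, TransGlobal 82/115 = 71.3% → BlueJet
Long-haul: BlueJet 357/1248 = 28.6%, TransGlobal 206/1227 = 16.8% → BlueJet
Overall: BlueJet 428/1331 = 32.2%, TransGlobal 288/1342 = 21.5% → BlueJet
BlueJet wins overall and in every route group — no reversal.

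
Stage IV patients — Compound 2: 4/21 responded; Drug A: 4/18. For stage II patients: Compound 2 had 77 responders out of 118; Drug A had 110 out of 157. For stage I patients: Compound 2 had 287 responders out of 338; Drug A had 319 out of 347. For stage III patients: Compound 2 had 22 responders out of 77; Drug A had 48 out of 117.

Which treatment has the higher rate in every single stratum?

Drug A

Stage IV: Compound 2 4/21 = 19.0%, Drug A 4/18 = 22.2% → Drug A
Stage II: Compound 2 77/118 = 65.3%, Drug A 110/157 = 70.1% → Drug A
Stage I: Compound 2 287/338 = 84.9%, Drug A 319/347 = 91.9% → Drug A
Stage III: Compound 2 22/77 = 28.6%, Drug A 48/117 = 41.0% → Drug A
Drug A has the higher rate in all 4 groups.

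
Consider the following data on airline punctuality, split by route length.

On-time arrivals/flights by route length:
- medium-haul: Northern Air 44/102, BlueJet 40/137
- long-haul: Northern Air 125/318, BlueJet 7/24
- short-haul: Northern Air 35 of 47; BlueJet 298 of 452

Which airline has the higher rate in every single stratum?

Northern Air

Medium-haul: Northern Air 44/102 = 43.1%, BlueJet 40/137 = 29.2% → Northern Air
Long-haul: Northern Air 125/318 = 39.3%, BlueJet 7/24 = 29.2% → Northern Air
Short-haul: Northern Air 35/47 = 74.5%, BlueJet 298/452 = 65.9% → Northern Air
Northern Air has the higher rate in all 3 groups.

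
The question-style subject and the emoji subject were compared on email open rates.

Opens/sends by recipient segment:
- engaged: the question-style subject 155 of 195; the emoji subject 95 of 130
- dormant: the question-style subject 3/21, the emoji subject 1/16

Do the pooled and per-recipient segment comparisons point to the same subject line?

Engaged: the question-style subject 155/195 = 79.5%, the emoji subject 95/130 = 73.1% → the question-style subject
Dormant: the question-style subject 3/21 = 14.3%, the emoji subject 1/16 = 6.2% → the question-style subject
Overall: the question-style subject 158/216 = 73.1%, the emoji subject 96/146 = 65.8% → the question-style subject
The question-style subject wins overall and in every recipient group — no reversal.

Yes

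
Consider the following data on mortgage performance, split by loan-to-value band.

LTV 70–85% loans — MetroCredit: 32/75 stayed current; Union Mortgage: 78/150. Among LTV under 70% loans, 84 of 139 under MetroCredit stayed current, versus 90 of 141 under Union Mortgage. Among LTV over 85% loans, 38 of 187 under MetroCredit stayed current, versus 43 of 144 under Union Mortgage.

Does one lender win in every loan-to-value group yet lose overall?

No

LTV 70–85%: MetroCredit 32/75 = 42.7%, Union Mortgage 78/150 = 52.0% → Union Mortgage
LTV under 70%: MetroCredit 84/139 = 60.4%, Union Mortgage 90/141 = 63.8% → Union Mortgage
LTV over 85%: MetroCredit 38/187 = 20.3%, Union Mortgage 43/144 = 29.9% → Union Mortgage
Overall: MetroCredit 154/401 = 38.4%, Union Mortgage 211/435 = 48.5% → Union Mortgage
Union Mortgage wins overall and in every loan-to-value group — no reversal.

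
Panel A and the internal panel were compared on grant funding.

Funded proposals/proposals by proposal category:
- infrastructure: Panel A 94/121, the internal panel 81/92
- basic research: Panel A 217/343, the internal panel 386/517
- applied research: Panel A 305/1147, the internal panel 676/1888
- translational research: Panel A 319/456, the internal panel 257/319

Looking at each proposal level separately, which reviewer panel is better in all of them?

the internal panel

Infrastructure: Panel A 94/121 = 77.7%, the internal panel 81/92 = 88.0% → the internal panel
Basic research: Panel A 217/343 = 63.3%, the internal panel 386/517 = 74.7% → the internal panel
Applied research: Panel A 305/1147 = 26.6%, the internal panel 676/1888 = 35.8% → the internal panel
Translational research: Panel A 319/456 = 70.0%, the internal panel 257/319 = 80.6% → the internal panel
The internal panel has the higher rate in all 4 groups.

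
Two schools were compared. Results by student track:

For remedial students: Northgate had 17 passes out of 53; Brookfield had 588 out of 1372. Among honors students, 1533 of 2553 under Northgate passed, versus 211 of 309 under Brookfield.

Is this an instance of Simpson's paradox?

Yes

Remedial: Northgate 17/53 = 32.1%, Brookfield 588/1372 = 42.9% → Brookfield
Honors: Northgate 1533/2553 = 60.0%, Brookfield 211/309 = 68.3% → Brookfield
Overall: Northgate 1550/2606 = 59.5%, Brookfield 799/1681 = 47.5% → Northgate
Brookfield wins each student group but Northgate wins overall — the comparison reverses. Brookfield's students skew toward remedial, which has a lower base rate.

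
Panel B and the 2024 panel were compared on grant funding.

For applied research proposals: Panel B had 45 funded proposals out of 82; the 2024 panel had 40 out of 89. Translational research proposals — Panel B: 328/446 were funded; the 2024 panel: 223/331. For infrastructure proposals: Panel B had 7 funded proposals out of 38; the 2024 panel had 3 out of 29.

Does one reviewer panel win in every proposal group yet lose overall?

No

Applied research: Panel B 45/82 = 54.9%, the 2024 panel 40/89 = 44.9% → Panel B
Translational research: Panel B 328/446 = 73.5%, the 2024 panel 223/331 = 67.4% → Panel B
Infrastructure: Panel B 7/38 = 18.4%, the 2024 panel 3/29 = 10.3% → Panel B
Overall: Panel B 380/566 = 67.1%, the 2024 panel 266/449 = 59.2% → Panel B
Panel B wins overall and in every proposal group — no reversal.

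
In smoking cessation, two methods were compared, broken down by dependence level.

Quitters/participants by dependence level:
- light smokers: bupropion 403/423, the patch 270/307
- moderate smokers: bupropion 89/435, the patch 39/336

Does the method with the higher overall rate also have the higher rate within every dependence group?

Yes

Light smokers: bupropion 403/423 = 95.3%, the patch 270/307 = 87.9% → bupropion
Moderate smokers: bupropion 89/435 = 20.5%, the patch 39/336 = 11.6% → bupropion
Overall: bupropion 492/858 = 57.3%, the patch 309/643 = 48.1% → bupropion
Bupropion wins overall and in every dependence group — no reversal.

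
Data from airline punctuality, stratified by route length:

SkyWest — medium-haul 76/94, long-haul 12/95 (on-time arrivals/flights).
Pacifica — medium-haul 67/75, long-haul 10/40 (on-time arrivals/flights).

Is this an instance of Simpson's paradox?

Medium-haul: SkyWest 76/94 = 80.9%, Pacifica 67/75 = 89.3% → Pacifica
Long-haul: SkyWest 12/95 = 12.6%, Pacifica 10/40 = 25.0% → Pacifica
Overall: SkyWest 88/189 = 46.6%, Pacifica 77/115 = 67.0% → Pacifica
Pacifica wins overall and in every route group — no reversal.

No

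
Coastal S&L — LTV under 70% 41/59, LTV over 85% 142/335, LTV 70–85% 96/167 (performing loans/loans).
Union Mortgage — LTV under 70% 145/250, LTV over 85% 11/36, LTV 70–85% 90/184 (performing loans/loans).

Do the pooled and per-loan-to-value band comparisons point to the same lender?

LTV under 70%: Coastal S&L 41/59 = 69.5%, Union Mortgage 145/250 = 58.0% → Coastal S&L
LTV over 85%: Coastal S&L 142/335 = 42.4%, Union Mortgage 11/36 = 30.6% → Coastal S&L
LTV 70–85%: Coastal S&L 96/167 = 57.5%, Union Mortgage 90/184 = 48.9% → Coastal S&L
Overall: Coastal S&L 279/561 = 49.7%, Union Mortgage 246/470 = 52.3% → Union Mortgage
Coastal S&L wins each loan-to-value group but Union Mortgage wins overall — the comparison reverses. Coastal S&L's loans skew toward LTV over 85%, which has a lower base rate.

No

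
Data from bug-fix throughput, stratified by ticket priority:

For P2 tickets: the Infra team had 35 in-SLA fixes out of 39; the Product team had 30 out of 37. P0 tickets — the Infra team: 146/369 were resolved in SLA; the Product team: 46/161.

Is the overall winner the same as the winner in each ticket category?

P2: the Infra team 35/39 = 89.7%, the Product team 30/37 = 81.1% → the Infra team
P0: the Infra team 146/369 = 39.6%, the Product team 46/161 = 28.6% → the Infra team
Overall: the Infra team 181/408 = 44.4%, the Product team 76/198 = 38.4% → the Infra team
The Infra team wins overall and in every ticket group — no reversal.

Yes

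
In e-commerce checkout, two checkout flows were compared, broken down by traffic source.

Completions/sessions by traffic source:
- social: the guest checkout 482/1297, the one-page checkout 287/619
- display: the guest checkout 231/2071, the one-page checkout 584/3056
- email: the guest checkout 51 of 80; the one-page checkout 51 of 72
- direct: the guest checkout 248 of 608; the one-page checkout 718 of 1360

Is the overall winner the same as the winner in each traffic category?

Yes

Social: the guest checkout 482/1297 = 37.2%, the one-page checkout 287/619 = 46.4% → the one-page checkout
Display: the guest checkout 231/2071 = 11.2%, the one-page checkout 584/3056 = 19.1% → the one-page checkout
Email: the guest checkout 51/80 = 63.8%, the one-page checkout 51/72 = 70.8% → the one-page checkout
Direct: the guest checkout 248/608 = 40.8%, the one-page checkout 718/1360 = 52.8% → the one-page checkout
Overall: the guest checkout 1012/4056 = 25.0%, the one-page checkout 1640/5107 = 32.1% → the one-page checkout
The one-page checkout wins overall and in every traffic group — no reversal.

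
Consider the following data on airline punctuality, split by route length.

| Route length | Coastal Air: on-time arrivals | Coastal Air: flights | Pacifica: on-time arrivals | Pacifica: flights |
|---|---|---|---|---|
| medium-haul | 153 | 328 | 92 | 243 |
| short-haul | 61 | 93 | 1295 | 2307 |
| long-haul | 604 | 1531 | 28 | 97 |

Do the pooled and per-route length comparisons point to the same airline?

No

Medium-haul: Coastal Air 153/328 = 46.6%, Pacifica 92/243 = 37.9% → Coastal Air
Short-haul: Coastal Air 61/93 = 65.6%, Pacifica 1295/2307 = 56.1% → Coastal Air
Long-haul: Coastal Air 604/1531 = 39.5%, Pacifica 28/97 = 28.9% → Coastal Air
Overall: Coastal Air 818/1952 = 41.9%, Pacifica 1415/2647 = 53.5% → Pacifica
Coastal Air wins each route group but Pacifica wins overall — the comparison reverses. Coastal Air's flights skew toward long-haul, which has a lower base rate.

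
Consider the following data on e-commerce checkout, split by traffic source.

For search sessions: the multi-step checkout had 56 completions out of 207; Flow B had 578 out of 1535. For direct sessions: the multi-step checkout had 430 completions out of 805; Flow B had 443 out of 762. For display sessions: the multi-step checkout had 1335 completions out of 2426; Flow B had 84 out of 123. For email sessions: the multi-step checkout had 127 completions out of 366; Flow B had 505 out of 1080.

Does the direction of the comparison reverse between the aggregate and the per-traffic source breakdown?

Search: the multi-step checkout 56/207 = 27.1%, Flow B 578/1535 = 37.7% → Flow B
Direct: the multi-step checkout 430/805 = 53.4%, Flow B 443/762 = 58.1% → Flow B
Display: the multi-step checkout 1335/2426 = 55.0%, Flow B 84/123 = 68.3% → Flow B
Email: the multi-step checkout 127/366 = 34.7%, Flow B 505/1080 = 46.8% → Flow B
Overall: the multi-step checkout 1948/3804 = 51.2%, Flow B 1610/3500 = 46.0% → the multi-step checkout
Flow B wins each traffic group but the multi-step checkout wins overall — the comparison reverses. Flow B's sessions skew toward search, which has a lower base rate.

Yes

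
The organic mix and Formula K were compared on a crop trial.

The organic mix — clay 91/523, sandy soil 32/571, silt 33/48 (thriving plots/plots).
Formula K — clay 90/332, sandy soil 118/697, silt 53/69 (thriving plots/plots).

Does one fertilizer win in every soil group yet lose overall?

Clay: the organic mix 91/523 = 17.4%, Formula K 90/332 = 27.1% → Formula K
Sandy soil: the organic mix 32/571 = 5.6%, Formula K 118/697 = 16.9% → Formula K
Silt: the organic mix 33/48 = 68.8%, Formula K 53/69 = 76.8% → Formula K
Overall: the organic mix 156/1142 = 13.7%, Formula K 261/1098 = 23.8% → Formula K
Formula K wins overall and in every soil group — no reversal.

No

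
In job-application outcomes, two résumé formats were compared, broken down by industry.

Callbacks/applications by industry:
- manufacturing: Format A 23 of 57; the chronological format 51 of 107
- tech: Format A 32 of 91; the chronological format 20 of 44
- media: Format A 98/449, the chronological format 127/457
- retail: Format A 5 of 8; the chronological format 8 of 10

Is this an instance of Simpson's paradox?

No

Manufacturing: Format A 23/57 = 40.4%, the chronological format 51/107 = 47.7% → the chronological format
Tech: Format A 32/91 = 35.2%, the chronological format 20/44 = 45.5% → the chronological format
Media: Format A 98/449 = 21.8%, the chronological format 127/457 = 27.8% → the chronological format
Retail: Format A 5/8 = 62.5%, the chronological format 8/10 = 80.0% → the chronological format
Overall: Format A 158/605 = 26.1%, the chronological format 206/618 = 33.3% → the chronological format
The chronological format wins overall and in every industry group — no reversal.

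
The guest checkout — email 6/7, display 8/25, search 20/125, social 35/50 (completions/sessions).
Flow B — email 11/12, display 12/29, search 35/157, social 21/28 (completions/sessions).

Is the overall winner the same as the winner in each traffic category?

Yes

Email: the guest checkout 6/7 = 85.7%, Flow B 11/12 = 91.7% → Flow B
Display: the guest checkout 8/25 = 32.0%, Flow B 12/29 = 41.4% → Flow B
Search: the guest checkout 20/125 = 16.0%, Flow B 35/157 = 22.3% → Flow B
Social: the guest checkout 35/50 = 70.0%, Flow B 21/28 = 75.0% → Flow B
Overall: the guest checkout 69/207 = 33.3%, Flow B 79/226 = 35.0% → Flow B
Flow B wins overall and in every traffic group — no reversal.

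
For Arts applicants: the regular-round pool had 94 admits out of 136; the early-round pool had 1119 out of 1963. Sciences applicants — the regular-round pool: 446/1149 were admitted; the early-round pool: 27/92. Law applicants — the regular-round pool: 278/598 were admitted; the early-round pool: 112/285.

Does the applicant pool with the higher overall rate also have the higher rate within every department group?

Arts: the regular-round pool 94/136 = 69.1%, the early-round pool 1119/1963 = 57.0% → the regular-round pool
Sciences: the regular-round pool 446/1149 = 38.8%, the early-round pool 27/92 = 29.3% → the regular-round pool
Law: the regular-round pool 278/598 = 46.5%, the early-round pool 112/285 = 39.3% → the regular-round pool
Overall: the regular-round pool 818/1883 = 43.4%, the early-round pool 1258/2340 = 53.8% → the early-round pool
The regular-round pool wins each department group but the early-round pool wins overall — the comparison reverses. The regular-round pool's applicants skew toward Sciences, which has a lower base rate.

No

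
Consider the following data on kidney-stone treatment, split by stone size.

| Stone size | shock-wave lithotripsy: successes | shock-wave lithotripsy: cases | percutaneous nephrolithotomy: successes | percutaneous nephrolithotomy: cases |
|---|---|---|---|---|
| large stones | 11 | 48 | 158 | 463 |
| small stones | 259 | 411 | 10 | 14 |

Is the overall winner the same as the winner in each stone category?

Large stones: shock-wave lithotripsy 11/48 = 22.9%, percutaneous nephrolithotomy 158/463 = 34.1% → percutaneous nephrolithotomy
Small stones: shock-wave lithotripsy 259/411 = 63.0%, percutaneous nephrolithotomy 10/14 = 71.4% → percutaneous nephrolithotomy
Overall: shock-wave lithotripsy 270/459 = 58.8%, percutaneous nephrolithotomy 168/477 = 35.2% → shock-wave lithotripsy
Percutaneous nephrolithotomy wins each stone group but shock-wave lithotripsy wins overall — the comparison reverses. Percutaneous nephrolithotomy's cases skew toward large stones, which has a lower base rate.

No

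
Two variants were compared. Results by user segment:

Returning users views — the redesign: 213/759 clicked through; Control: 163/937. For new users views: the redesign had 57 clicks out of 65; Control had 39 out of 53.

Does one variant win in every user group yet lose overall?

Returning users: the redesign 213/759 = 28.1%, Control 163/937 = 17.4% → the redesign
New users: the redesign 57/65 = 87.7%, Control 39/53 = 73.6% → the redesign
Overall: the redesign 270/824 = 32.8%, Control 202/990 = 20.4% → the redesign
The redesign wins overall and in every user group — no reversal.

No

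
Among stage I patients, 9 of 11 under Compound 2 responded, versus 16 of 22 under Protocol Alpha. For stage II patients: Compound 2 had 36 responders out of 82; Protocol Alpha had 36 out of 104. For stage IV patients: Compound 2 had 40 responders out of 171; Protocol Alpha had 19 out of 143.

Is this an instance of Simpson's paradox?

No

Stage I: Compound 2 9/11 = 81.8%, Protocol Alpha 16/22 = 72.7% → Compound 2
Stage II: Compound 2 36/82 = 43.9%, Protocol Alpha 36/104 = 34.6% → Compound 2
Stage IV: Compound 2 40/171 = 23.4%, Protocol Alpha 19/143 = 13.3% → Compound 2
Overall: Compound 2 85/264 = 32.2%, Protocol Alpha 71/269 = 26.4% → Compound 2
Compound 2 wins overall and in every disease group — no reversal.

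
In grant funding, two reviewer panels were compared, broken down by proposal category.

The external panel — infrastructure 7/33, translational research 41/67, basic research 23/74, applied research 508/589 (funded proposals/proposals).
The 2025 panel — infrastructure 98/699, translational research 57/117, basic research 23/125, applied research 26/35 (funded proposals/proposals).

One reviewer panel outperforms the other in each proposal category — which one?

the external panel

Infrastructure: the external panel 7/33 = 21.2%, the 2025 panel 98/699 = 14.0% → the external panel
Translational research: the external panel 41/67 = 61.2%, the 2025 panel 57/117 = 48.7% → the external panel
Basic research: the external panel 23/74 = 31.1%, the 2025 panel 23/125 = 18.4% → the external panel
Applied research: the external panel 508/589 = 86.2%, the 2025 panel 26/35 = 74.3% → the external panel
The external panel has the higher rate in all 4 groups.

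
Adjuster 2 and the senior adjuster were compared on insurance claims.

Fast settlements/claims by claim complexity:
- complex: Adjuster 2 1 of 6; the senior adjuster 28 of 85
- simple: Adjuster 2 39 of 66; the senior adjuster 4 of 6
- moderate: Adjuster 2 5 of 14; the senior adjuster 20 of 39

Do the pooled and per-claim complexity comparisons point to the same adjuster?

No

Complex: Adjuster 2 1/6 = 16.7%, the senior adjuster 28/85 = 32.9% → the senior adjuster
Simple: Adjuster 2 39/66 = 59.1%, the senior adjuster 4/6 = 66.7% → the senior adjuster
Moderate: Adjuster 2 5/14 = 35.7%, the senior adjuster 20/39 = 51.3% → the senior adjuster
Overall: Adjuster 2 45/86 = 52.3%, the senior adjuster 52/130 = 40.0% → Adjuster 2
The senior adjuster wins each claim group but Adjuster 2 wins overall — the comparison reverses. The senior adjuster's claims skew toward complex, which has a lower base rate.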